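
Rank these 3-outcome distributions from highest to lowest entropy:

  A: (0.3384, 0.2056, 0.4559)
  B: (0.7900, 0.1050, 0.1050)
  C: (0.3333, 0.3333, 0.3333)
C > A > B

Key insight: Entropy is maximized by uniform distributions and minimized by concentrated distributions.

- Uniform distributions have maximum entropy log₂(3) = 1.5850 bits
- The more "peaked" or concentrated a distribution, the lower its entropy

Entropies:
  H(A) = 1.5148 bits
  H(B) = 0.9515 bits
  H(C) = 1.5850 bits

Ranking: C > A > B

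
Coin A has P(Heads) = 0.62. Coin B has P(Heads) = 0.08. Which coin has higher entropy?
A

For binary distributions, entropy is maximized at p=0.5 and decreases as p moves toward 0 or 1.

H(A) = H(0.62) = 0.9580 bits
H(B) = H(0.08) = 0.4022 bits

Distribution A (p=0.62) is closer to uniform (p=0.5), so it has higher entropy.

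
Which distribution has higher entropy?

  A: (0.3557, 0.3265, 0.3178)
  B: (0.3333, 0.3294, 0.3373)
B

Both distributions are close to uniform, making this a harder comparison.

H(A) = 1.5833 bits
H(B) = 1.5849 bits

The distribution closer to uniform has higher entropy.
Answer: B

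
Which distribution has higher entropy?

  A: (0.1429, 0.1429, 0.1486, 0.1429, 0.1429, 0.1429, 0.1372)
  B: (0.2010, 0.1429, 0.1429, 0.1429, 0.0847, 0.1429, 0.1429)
A

Both distributions are close to uniform, making this a harder comparison.

H(A) = 2.8070 bits
H(B) = 2.7722 bits

The distribution closer to uniform has higher entropy.
Answer: A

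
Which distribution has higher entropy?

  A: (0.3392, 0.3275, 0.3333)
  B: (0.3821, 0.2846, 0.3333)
A

Both distributions are close to uniform, making this a harder comparison.

H(A) = 1.5848 bits
H(B) = 1.5746 bits

The distribution closer to uniform has higher entropy.
Answer: A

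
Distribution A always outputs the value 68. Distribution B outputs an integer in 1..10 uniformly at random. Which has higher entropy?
B

A is deterministic, so H(A) = 0. B is uniform over 10 outcomes, so H(B) = log₂(10) = 3.322 bits. Any distribution with genuine randomness has higher entropy than a deterministic one.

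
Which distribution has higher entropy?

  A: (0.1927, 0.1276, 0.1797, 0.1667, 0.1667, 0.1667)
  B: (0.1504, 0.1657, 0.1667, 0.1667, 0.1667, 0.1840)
B

Both distributions are close to uniform, making this a harder comparison.

H(A) = 2.5742 bits
H(B) = 2.5825 bits

The distribution closer to uniform has higher entropy.
Answer: B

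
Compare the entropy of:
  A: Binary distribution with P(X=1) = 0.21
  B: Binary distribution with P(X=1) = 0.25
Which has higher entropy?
B

For binary distributions, entropy is maximized at p=0.5 and decreases as p moves toward 0 or 1.

H(A) = H(0.21) = 0.7415 bits
H(B) = H(0.25) = 0.8113 bits

Distribution B (p=0.25) is closer to uniform (p=0.5), so it has higher entropy.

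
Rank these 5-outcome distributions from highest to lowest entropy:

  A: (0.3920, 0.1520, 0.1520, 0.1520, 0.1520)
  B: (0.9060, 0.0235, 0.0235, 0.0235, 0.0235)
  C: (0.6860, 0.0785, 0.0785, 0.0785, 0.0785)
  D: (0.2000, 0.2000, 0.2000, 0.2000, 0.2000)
D > A > C > B

Key insight: Entropy is maximized by uniform distributions and minimized by concentrated distributions.

Entropies:
  H(A) = 2.1821 bits
  H(B) = 0.6377 bits
  H(C) = 1.5257 bits
  H(D) = 2.3219 bits

Ranking: D > A > C > B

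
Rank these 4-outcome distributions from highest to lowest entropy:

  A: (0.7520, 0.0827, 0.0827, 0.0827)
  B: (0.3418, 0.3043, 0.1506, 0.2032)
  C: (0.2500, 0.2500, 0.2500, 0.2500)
C > B > A

Key insight: Entropy is maximized by uniform distributions and minimized by concentrated distributions.

- Uniform distributions have maximum entropy log₂(4) = 2.0000 bits
- The more "peaked" or concentrated a distribution, the lower its entropy

Entropies:
  H(A) = 1.2012 bits
  H(B) = 1.9302 bits
  H(C) = 2.0000 bits

Ranking: C > B > A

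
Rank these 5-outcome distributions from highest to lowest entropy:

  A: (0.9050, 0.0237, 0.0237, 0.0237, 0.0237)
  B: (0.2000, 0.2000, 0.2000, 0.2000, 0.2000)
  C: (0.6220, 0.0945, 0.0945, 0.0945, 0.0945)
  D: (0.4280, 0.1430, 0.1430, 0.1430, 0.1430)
B > D > C > A

Key insight: Entropy is maximized by uniform distributions and minimized by concentrated distributions.

Entropies:
  H(A) = 0.6429 bits
  H(B) = 2.3219 bits
  H(C) = 1.7126 bits
  H(D) = 2.1290 bits

Ranking: B > D > C > A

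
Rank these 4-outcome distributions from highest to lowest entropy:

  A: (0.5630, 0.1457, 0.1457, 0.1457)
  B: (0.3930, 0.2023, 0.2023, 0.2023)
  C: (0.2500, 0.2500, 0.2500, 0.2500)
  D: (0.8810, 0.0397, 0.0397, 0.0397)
C > B > A > D

Key insight: Entropy is maximized by uniform distributions and minimized by concentrated distributions.

Entropies:
  H(A) = 1.6811 bits
  H(B) = 1.9288 bits
  H(C) = 2.0000 bits
  H(D) = 0.7151 bits

Ranking: C > B > A > D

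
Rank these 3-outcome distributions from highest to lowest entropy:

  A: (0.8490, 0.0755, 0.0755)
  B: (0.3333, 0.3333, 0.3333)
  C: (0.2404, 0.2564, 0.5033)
B > C > A

Key insight: Entropy is maximized by uniform distributions and minimized by concentrated distributions.

- Uniform distributions have maximum entropy log₂(3) = 1.5850 bits
- The more "peaked" or concentrated a distribution, the lower its entropy

Entropies:
  H(A) = 0.7633 bits
  H(B) = 1.5850 bits
  H(C) = 1.4963 bits

Ranking: B > C > A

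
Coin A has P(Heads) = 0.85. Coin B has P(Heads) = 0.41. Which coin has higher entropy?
B

For binary distributions, entropy is maximized at p=0.5 and decreases as p moves toward 0 or 1.

H(A) = H(0.85) = 0.6098 bits
H(B) = H(0.41) = 0.9765 bits

Distribution B (p=0.41) is closer to uniform (p=0.5), so it has higher entropy.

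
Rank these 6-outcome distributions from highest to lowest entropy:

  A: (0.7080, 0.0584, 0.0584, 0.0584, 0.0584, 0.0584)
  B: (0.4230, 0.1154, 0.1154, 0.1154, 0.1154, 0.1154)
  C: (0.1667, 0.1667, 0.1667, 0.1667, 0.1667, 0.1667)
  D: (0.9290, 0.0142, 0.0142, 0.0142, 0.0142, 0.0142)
C > B > A > D

Key insight: Entropy is maximized by uniform distributions and minimized by concentrated distributions.

Entropies:
  H(A) = 1.5493 bits
  H(B) = 2.3226 bits
  H(C) = 2.5850 bits
  H(D) = 0.5345 bits

Ranking: C > B > A > D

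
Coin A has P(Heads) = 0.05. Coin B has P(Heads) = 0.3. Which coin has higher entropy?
B

For binary distributions, entropy is maximized at p=0.5 and decreases as p moves toward 0 or 1.

H(A) = H(0.05) = 0.2864 bits
H(B) = H(0.3) = 0.8813 bits

Distribution B (p=0.3) is closer to uniform (p=0.5), so it has higher entropy.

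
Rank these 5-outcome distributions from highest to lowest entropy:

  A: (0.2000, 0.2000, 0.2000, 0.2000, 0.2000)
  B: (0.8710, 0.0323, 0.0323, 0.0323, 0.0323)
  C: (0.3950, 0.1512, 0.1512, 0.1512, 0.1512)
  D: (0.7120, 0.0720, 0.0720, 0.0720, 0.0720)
A > C > D > B

Key insight: Entropy is maximized by uniform distributions and minimized by concentrated distributions.

Entropies:
  H(A) = 2.3219 bits
  H(B) = 0.8127 bits
  H(C) = 2.1780 bits
  H(D) = 1.4421 bits

Ranking: A > C > D > B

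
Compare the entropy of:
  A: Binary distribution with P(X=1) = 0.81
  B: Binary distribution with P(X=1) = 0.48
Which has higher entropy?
B

For binary distributions, entropy is maximized at p=0.5 and decreases as p moves toward 0 or 1.

H(A) = H(0.81) = 0.7015 bits
H(B) = H(0.48) = 0.9988 bits

Distribution B (p=0.48) is closer to uniform (p=0.5), so it has higher entropy.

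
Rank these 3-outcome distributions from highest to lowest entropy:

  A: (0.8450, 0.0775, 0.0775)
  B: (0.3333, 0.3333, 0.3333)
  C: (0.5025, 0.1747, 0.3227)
B > C > A

Key insight: Entropy is maximized by uniform distributions and minimized by concentrated distributions.

- Uniform distributions have maximum entropy log₂(3) = 1.5850 bits
- The more "peaked" or concentrated a distribution, the lower its entropy

Entropies:
  H(A) = 0.7772 bits
  H(B) = 1.5850 bits
  H(C) = 1.4652 bits

Ranking: B > C > A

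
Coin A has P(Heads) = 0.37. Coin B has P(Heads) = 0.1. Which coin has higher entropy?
A

For binary distributions, entropy is maximized at p=0.5 and decreases as p moves toward 0 or 1.

H(A) = H(0.37) = 0.9507 bits
H(B) = H(0.1) = 0.4690 bits

Distribution A (p=0.37) is closer to uniform (p=0.5), so it has higher entropy.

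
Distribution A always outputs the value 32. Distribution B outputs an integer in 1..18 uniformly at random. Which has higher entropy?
B

A is deterministic, so H(A) = 0. B is uniform over 18 outcomes, so H(B) = log₂(18) = 4.170 bits. Any distribution with genuine randomness has higher entropy than a deterministic one.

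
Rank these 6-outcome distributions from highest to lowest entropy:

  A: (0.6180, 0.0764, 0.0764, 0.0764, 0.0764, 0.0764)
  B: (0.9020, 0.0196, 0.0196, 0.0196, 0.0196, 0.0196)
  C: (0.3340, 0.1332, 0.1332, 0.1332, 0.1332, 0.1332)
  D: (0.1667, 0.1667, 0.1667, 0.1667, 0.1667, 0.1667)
D > C > A > B

Key insight: Entropy is maximized by uniform distributions and minimized by concentrated distributions.

Entropies:
  H(A) = 1.8464 bits
  H(B) = 0.6902 bits
  H(C) = 2.4654 bits
  H(D) = 2.5850 bits

Ranking: D > C > A > B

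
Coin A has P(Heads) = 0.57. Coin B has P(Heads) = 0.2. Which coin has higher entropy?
A

For binary distributions, entropy is maximized at p=0.5 and decreases as p moves toward 0 or 1.

H(A) = H(0.57) = 0.9858 bits
H(B) = H(0.2) = 0.7219 bits

Distribution A (p=0.57) is closer to uniform (p=0.5), so it has higher entropy.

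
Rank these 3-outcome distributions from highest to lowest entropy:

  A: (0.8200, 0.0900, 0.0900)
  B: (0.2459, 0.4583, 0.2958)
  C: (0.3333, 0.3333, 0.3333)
C > B > A

Key insight: Entropy is maximized by uniform distributions and minimized by concentrated distributions.

- Uniform distributions have maximum entropy log₂(3) = 1.5850 bits
- The more "peaked" or concentrated a distribution, the lower its entropy

Entropies:
  H(A) = 0.8601 bits
  H(B) = 1.5334 bits
  H(C) = 1.5850 bits

Ranking: C > B > A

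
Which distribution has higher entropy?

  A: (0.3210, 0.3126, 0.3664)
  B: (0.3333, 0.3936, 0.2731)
A

Both distributions are close to uniform, making this a harder comparison.

H(A) = 1.5814 bits
H(B) = 1.5692 bits

The distribution closer to uniform has higher entropy.
Answer: A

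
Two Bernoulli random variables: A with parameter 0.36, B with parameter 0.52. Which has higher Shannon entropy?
B

For binary distributions, entropy is maximized at p=0.5 and decreases as p moves toward 0 or 1.

H(A) = H(0.36) = 0.9427 bits
H(B) = H(0.52) = 0.9988 bits

Distribution B (p=0.52) is closer to uniform (p=0.5), so it has higher entropy.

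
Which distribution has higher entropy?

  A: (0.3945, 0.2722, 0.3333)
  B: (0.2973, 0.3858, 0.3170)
B

Both distributions are close to uniform, making this a harder comparison.

H(A) = 1.5687 bits
H(B) = 1.5758 bits

The distribution closer to uniform has higher entropy.
Answer: B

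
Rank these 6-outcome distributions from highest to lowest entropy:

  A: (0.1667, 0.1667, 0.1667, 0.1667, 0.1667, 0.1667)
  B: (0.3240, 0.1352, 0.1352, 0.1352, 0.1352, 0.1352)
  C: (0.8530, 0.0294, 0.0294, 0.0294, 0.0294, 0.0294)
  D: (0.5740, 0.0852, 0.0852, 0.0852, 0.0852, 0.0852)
A > B > D > C

Key insight: Entropy is maximized by uniform distributions and minimized by concentrated distributions.

Entropies:
  H(A) = 2.5850 bits
  H(B) = 2.4783 bits
  H(C) = 0.9436 bits
  H(D) = 1.9733 bits

Ranking: A > B > D > C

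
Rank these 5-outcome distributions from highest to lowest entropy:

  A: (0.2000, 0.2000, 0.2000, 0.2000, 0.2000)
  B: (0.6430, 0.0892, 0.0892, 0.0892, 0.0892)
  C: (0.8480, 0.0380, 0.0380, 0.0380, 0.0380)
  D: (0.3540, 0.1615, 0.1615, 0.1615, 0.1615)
A > D > B > C

Key insight: Entropy is maximized by uniform distributions and minimized by concentrated distributions.

Entropies:
  H(A) = 2.3219 bits
  H(B) = 1.6542 bits
  H(C) = 0.9188 bits
  H(D) = 2.2296 bits

Ranking: A > D > B > C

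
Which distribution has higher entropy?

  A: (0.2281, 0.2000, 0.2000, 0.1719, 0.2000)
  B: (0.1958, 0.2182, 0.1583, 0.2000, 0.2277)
A

Both distributions are close to uniform, making this a harder comparison.

H(A) = 2.3162 bits
H(B) = 2.3113 bits

The distribution closer to uniform has higher entropy.
Answer: A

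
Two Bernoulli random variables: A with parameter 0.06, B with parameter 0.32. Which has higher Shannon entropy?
B

For binary distributions, entropy is maximized at p=0.5 and decreases as p moves toward 0 or 1.

H(A) = H(0.06) = 0.3274 bits
H(B) = H(0.32) = 0.9044 bits

Distribution B (p=0.32) is closer to uniform (p=0.5), so it has higher entropy.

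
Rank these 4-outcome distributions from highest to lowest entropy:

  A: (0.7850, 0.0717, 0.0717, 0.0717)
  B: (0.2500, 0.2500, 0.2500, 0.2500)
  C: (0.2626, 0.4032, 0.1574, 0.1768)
B > C > A

Key insight: Entropy is maximized by uniform distributions and minimized by concentrated distributions.

- Uniform distributions have maximum entropy log₂(4) = 2.0000 bits
- The more "peaked" or concentrated a distribution, the lower its entropy

Entropies:
  H(A) = 1.0917 bits
  H(B) = 2.0000 bits
  H(C) = 1.8968 bits

Ranking: B > C > A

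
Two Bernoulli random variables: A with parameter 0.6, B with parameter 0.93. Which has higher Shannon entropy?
A

For binary distributions, entropy is maximized at p=0.5 and decreases as p moves toward 0 or 1.

H(A) = H(0.6) = 0.9710 bits
H(B) = H(0.93) = 0.3659 bits

Distribution A (p=0.6) is closer to uniform (p=0.5), so it has higher entropy.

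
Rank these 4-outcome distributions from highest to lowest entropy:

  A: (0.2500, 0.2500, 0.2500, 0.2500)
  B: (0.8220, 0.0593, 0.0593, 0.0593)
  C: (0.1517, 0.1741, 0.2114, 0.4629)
A > C > B

Key insight: Entropy is maximized by uniform distributions and minimized by concentrated distributions.

- Uniform distributions have maximum entropy log₂(4) = 2.0000 bits
- The more "peaked" or concentrated a distribution, the lower its entropy

Entropies:
  H(A) = 2.0000 bits
  H(B) = 0.9578 bits
  H(C) = 1.8401 bits

Ranking: A > C > B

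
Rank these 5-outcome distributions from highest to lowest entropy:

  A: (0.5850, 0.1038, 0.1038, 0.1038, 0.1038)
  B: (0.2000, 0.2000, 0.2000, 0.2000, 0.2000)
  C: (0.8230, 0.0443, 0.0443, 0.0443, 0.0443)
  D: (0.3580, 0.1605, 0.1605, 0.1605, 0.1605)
B > D > A > C

Key insight: Entropy is maximized by uniform distributions and minimized by concentrated distributions.

Entropies:
  H(A) = 1.8091 bits
  H(B) = 2.3219 bits
  H(C) = 1.0275 bits
  H(D) = 2.2250 bits

Ranking: B > D > A > C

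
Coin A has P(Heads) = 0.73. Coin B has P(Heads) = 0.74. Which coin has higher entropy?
A

For binary distributions, entropy is maximized at p=0.5 and decreases as p moves toward 0 or 1.

H(A) = H(0.73) = 0.8415 bits
H(B) = H(0.74) = 0.8267 bits

Distribution A (p=0.73) is closer to uniform (p=0.5), so it has higher entropy.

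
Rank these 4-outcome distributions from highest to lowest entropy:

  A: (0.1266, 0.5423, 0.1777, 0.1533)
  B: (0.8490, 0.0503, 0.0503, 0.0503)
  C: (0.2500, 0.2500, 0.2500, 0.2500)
C > A > B

Key insight: Entropy is maximized by uniform distributions and minimized by concentrated distributions.

- Uniform distributions have maximum entropy log₂(4) = 2.0000 bits
- The more "peaked" or concentrated a distribution, the lower its entropy

Entropies:
  H(A) = 1.7140 bits
  H(B) = 0.8517 bits
  H(C) = 2.0000 bits

Ranking: C > A > B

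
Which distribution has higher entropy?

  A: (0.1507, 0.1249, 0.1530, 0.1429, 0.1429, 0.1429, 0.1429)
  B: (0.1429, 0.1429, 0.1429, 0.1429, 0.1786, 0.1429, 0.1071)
A

Both distributions are close to uniform, making this a harder comparison.

H(A) = 2.8048 bits
H(B) = 2.7943 bits

The distribution closer to uniform has higher entropy.
Answer: A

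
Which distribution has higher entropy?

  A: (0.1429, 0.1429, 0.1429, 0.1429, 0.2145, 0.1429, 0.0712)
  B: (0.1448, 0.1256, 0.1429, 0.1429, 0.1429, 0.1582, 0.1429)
B

Both distributions are close to uniform, making this a harder comparison.

H(A) = 2.7531 bits
H(B) = 2.8046 bits

The distribution closer to uniform has higher entropy.
Answer: B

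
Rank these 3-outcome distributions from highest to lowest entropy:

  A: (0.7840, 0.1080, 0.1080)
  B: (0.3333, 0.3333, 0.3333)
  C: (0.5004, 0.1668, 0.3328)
B > C > A

Key insight: Entropy is maximized by uniform distributions and minimized by concentrated distributions.

- Uniform distributions have maximum entropy log₂(3) = 1.5850 bits
- The more "peaked" or concentrated a distribution, the lower its entropy

Entropies:
  H(A) = 0.9688 bits
  H(B) = 1.5850 bits
  H(C) = 1.4590 bits

Ranking: B > C > A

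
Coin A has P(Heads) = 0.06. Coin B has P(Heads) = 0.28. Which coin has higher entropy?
B

For binary distributions, entropy is maximized at p=0.5 and decreases as p moves toward 0 or 1.

H(A) = H(0.06) = 0.3274 bits
H(B) = H(0.28) = 0.8555 bits

Distribution B (p=0.28) is closer to uniform (p=0.5), so it has higher entropy.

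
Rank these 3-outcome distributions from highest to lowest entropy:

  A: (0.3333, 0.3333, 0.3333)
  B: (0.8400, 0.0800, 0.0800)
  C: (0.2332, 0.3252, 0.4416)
A > C > B

Key insight: Entropy is maximized by uniform distributions and minimized by concentrated distributions.

- Uniform distributions have maximum entropy log₂(3) = 1.5850 bits
- The more "peaked" or concentrated a distribution, the lower its entropy

Entropies:
  H(A) = 1.5850 bits
  H(B) = 0.7943 bits
  H(C) = 1.5376 bits

Ranking: A > C > B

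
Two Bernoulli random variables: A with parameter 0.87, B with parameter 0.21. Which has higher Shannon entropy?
B

For binary distributions, entropy is maximized at p=0.5 and decreases as p moves toward 0 or 1.

H(A) = H(0.87) = 0.5574 bits
H(B) = H(0.21) = 0.7415 bits

Distribution B (p=0.21) is closer to uniform (p=0.5), so it has higher entropy.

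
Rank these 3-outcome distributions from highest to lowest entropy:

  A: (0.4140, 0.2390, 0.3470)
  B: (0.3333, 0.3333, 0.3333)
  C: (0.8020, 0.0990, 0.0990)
B > A > C

Key insight: Entropy is maximized by uniform distributions and minimized by concentrated distributions.

- Uniform distributions have maximum entropy log₂(3) = 1.5850 bits
- The more "peaked" or concentrated a distribution, the lower its entropy

Entropies:
  H(A) = 1.5501 bits
  H(B) = 1.5850 bits
  H(C) = 0.9159 bits

Ranking: B > A > C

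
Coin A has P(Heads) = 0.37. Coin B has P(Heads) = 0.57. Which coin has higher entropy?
B

For binary distributions, entropy is maximized at p=0.5 and decreases as p moves toward 0 or 1.

H(A) = H(0.37) = 0.9507 bits
H(B) = H(0.57) = 0.9858 bits

Distribution B (p=0.57) is closer to uniform (p=0.5), so it has higher entropy.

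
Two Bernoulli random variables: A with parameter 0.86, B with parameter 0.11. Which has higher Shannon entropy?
A

For binary distributions, entropy is maximized at p=0.5 and decreases as p moves toward 0 or 1.

H(A) = H(0.86) = 0.5842 bits
H(B) = H(0.11) = 0.4999 bits

Distribution A (p=0.86) is closer to uniform (p=0.5), so it has higher entropy.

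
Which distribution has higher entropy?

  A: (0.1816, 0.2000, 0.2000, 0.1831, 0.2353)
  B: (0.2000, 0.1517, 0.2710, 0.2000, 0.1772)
A

Both distributions are close to uniform, making this a harder comparison.

H(A) = 2.3154 bits
H(B) = 2.2944 bits

The distribution closer to uniform has higher entropy.
Answer: A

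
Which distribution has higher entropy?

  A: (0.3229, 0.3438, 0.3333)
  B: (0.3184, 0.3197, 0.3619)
A

Both distributions are close to uniform, making this a harder comparison.

H(A) = 1.5845 bits
H(B) = 1.5823 bits

The distribution closer to uniform has higher entropy.
Answer: A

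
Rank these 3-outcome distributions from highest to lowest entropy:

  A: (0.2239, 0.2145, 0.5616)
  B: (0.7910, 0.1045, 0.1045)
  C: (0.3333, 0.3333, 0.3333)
C > A > B

Key insight: Entropy is maximized by uniform distributions and minimized by concentrated distributions.

- Uniform distributions have maximum entropy log₂(3) = 1.5850 bits
- The more "peaked" or concentrated a distribution, the lower its entropy

Entropies:
  H(A) = 1.4272 bits
  H(B) = 0.9486 bits
  H(C) = 1.5850 bits

Ranking: C > A > B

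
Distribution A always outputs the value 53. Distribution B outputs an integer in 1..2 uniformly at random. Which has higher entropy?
B

A is deterministic, so H(A) = 0. B is uniform over 2 outcomes, so H(B) = log₂(2) = 1.000 bits. Any distribution with genuine randomness has higher entropy than a deterministic one.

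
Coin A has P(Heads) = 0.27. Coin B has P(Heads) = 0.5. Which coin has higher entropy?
B

For binary distributions, entropy is maximized at p=0.5 and decreases as p moves toward 0 or 1.

H(A) = H(0.27) = 0.8415 bits
H(B) = H(0.5) = 1.0000 bits

Distribution B (p=0.5) is closer to uniform (p=0.5), so it has higher entropy.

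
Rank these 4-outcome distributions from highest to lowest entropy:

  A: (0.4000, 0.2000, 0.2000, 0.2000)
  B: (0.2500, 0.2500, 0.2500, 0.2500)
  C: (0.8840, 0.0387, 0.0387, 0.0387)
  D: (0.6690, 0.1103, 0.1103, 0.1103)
B > A > D > C

Key insight: Entropy is maximized by uniform distributions and minimized by concentrated distributions.

Entropies:
  H(A) = 1.9219 bits
  H(B) = 2.0000 bits
  H(C) = 0.7016 bits
  H(D) = 1.4406 bits

Ranking: B > A > D > C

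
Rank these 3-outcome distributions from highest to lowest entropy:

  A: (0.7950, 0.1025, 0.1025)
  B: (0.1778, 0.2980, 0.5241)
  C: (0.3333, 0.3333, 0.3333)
C > B > A

Key insight: Entropy is maximized by uniform distributions and minimized by concentrated distributions.

- Uniform distributions have maximum entropy log₂(3) = 1.5850 bits
- The more "peaked" or concentrated a distribution, the lower its entropy

Entropies:
  H(A) = 0.9368 bits
  H(B) = 1.4520 bits
  H(C) = 1.5850 bits

Ranking: C > B > A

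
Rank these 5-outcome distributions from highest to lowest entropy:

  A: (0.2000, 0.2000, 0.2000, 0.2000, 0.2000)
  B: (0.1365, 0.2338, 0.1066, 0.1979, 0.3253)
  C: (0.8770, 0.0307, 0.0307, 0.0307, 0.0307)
A > B > C

Key insight: Entropy is maximized by uniform distributions and minimized by concentrated distributions.

- Uniform distributions have maximum entropy log₂(5) = 2.3219 bits
- The more "peaked" or concentrated a distribution, the lower its entropy

Entropies:
  H(A) = 2.3219 bits
  H(B) = 2.2161 bits
  H(C) = 0.7839 bits

Ranking: A > B > C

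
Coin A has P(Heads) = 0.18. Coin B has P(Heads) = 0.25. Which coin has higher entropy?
B

For binary distributions, entropy is maximized at p=0.5 and decreases as p moves toward 0 or 1.

H(A) = H(0.18) = 0.6801 bits
H(B) = H(0.25) = 0.8113 bits

Distribution B (p=0.25) is closer to uniform (p=0.5), so it has higher entropy.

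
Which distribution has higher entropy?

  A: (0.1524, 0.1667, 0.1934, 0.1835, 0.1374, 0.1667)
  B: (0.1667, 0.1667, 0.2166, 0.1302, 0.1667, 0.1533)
A

Both distributions are close to uniform, making this a harder comparison.

H(A) = 2.5760 bits
H(B) = 2.5681 bits

The distribution closer to uniform has higher entropy.
Answer: A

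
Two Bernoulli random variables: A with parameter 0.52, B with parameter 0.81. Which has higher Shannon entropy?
A

For binary distributions, entropy is maximized at p=0.5 and decreases as p moves toward 0 or 1.

H(A) = H(0.52) = 0.9988 bits
H(B) = H(0.81) = 0.7015 bits

Distribution A (p=0.52) is closer to uniform (p=0.5), so it has higher entropy.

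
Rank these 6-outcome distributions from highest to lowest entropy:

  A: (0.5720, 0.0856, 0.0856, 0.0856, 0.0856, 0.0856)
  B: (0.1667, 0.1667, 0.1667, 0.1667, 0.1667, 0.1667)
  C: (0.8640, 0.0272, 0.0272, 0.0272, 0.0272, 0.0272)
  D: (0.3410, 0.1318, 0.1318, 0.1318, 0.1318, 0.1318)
B > D > A > C

Key insight: Entropy is maximized by uniform distributions and minimized by concentrated distributions.

Entropies:
  H(A) = 1.9788 bits
  H(B) = 2.5850 bits
  H(C) = 0.8894 bits
  H(D) = 2.4559 bits

Ranking: B > D > A > C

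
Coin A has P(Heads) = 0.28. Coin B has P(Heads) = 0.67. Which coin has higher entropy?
B

For binary distributions, entropy is maximized at p=0.5 and decreases as p moves toward 0 or 1.

H(A) = H(0.28) = 0.8555 bits
H(B) = H(0.67) = 0.9149 bits

Distribution B (p=0.67) is closer to uniform (p=0.5), so it has higher entropy.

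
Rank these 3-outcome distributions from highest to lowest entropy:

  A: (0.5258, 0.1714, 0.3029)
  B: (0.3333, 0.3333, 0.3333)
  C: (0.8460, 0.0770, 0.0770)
B > A > C

Key insight: Entropy is maximized by uniform distributions and minimized by concentrated distributions.

- Uniform distributions have maximum entropy log₂(3) = 1.5850 bits
- The more "peaked" or concentrated a distribution, the lower its entropy

Entropies:
  H(A) = 1.4457 bits
  H(B) = 1.5850 bits
  H(C) = 0.7738 bits

Ranking: B > A > C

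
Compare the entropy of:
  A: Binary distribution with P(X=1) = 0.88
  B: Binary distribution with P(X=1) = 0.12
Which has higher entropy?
Equal

For binary distributions, entropy is maximized at p=0.5 and decreases as p moves toward 0 or 1.

H(A) = H(0.88) = 0.5294 bits
H(B) = H(0.12) = 0.5294 bits

Both distributions are equally far from uniform (|0.88-0.5| = |0.12-0.5|), so they have the same entropy.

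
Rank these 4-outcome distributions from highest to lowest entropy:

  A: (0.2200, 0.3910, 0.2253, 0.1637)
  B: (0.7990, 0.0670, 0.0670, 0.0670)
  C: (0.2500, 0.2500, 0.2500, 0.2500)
C > A > B

Key insight: Entropy is maximized by uniform distributions and minimized by concentrated distributions.

- Uniform distributions have maximum entropy log₂(4) = 2.0000 bits
- The more "peaked" or concentrated a distribution, the lower its entropy

Entropies:
  H(A) = 1.9221 bits
  H(B) = 1.0425 bits
  H(C) = 2.0000 bits

Ranking: C > A > B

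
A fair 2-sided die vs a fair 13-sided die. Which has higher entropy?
13-sided die

Both are uniform distributions; for uniform over n outcomes, H = log₂(n). H(2-sided) = log₂(2) = 1.000 bits and H(13-sided) = log₂(13) = 3.700 bits. More outcomes in a uniform distribution means higher entropy.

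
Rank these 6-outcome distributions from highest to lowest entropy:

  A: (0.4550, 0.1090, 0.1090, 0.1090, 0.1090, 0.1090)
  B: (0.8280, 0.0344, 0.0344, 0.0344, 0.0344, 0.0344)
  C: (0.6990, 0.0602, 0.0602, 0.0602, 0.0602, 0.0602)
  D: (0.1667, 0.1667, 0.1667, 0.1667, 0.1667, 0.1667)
D > A > C > B

Key insight: Entropy is maximized by uniform distributions and minimized by concentrated distributions.

Entropies:
  H(A) = 2.2596 bits
  H(B) = 1.0616 bits
  H(C) = 1.5814 bits
  H(D) = 2.5850 bits

Ranking: D > A > C > B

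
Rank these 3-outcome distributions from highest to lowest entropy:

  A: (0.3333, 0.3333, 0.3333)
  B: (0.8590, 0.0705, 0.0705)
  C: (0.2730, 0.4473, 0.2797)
A > C > B

Key insight: Entropy is maximized by uniform distributions and minimized by concentrated distributions.

- Uniform distributions have maximum entropy log₂(3) = 1.5850 bits
- The more "peaked" or concentrated a distribution, the lower its entropy

Entropies:
  H(A) = 1.5850 bits
  H(B) = 0.7279 bits
  H(C) = 1.5446 bits

Ranking: A > C > B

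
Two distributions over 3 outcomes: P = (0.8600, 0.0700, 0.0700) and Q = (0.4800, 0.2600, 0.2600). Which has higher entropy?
Q

P is highly concentrated on one outcome (86%), making it nearly deterministic. Q spreads its mass more evenly (max 48%). The more spread-out distribution has higher entropy: H(P) ≈ 0.724 bits, H(Q) ≈ 1.519 bits.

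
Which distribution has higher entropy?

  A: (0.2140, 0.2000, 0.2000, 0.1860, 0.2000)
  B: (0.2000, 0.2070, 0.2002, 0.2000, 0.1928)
B

Both distributions are close to uniform, making this a harder comparison.

H(A) = 2.3205 bits
H(B) = 2.3216 bits

The distribution closer to uniform has higher entropy.
Answer: B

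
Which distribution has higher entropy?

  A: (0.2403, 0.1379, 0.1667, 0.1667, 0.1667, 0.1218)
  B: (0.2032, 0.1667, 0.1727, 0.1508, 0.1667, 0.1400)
B

Both distributions are close to uniform, making this a harder comparison.

H(A) = 2.5510 bits
H(B) = 2.5750 bits

The distribution closer to uniform has higher entropy.
Answer: B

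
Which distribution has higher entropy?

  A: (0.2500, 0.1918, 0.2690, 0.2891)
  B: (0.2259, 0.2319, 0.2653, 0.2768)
B

Both distributions are close to uniform, making this a harder comparison.

H(A) = 1.9842 bits
H(B) = 1.9946 bits

The distribution closer to uniform has higher entropy.
Answer: B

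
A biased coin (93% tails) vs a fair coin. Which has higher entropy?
Fair coin

The fair coin is uniform (p=0.5), maximizing binary entropy at 1 bit. The biased coin has H(0.93) ≈ 0.366 bits — its outcome is more predictable, so its entropy is lower.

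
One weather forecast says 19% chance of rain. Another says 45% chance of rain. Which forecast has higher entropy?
45% forecast

Treat each forecast as a Bernoulli distribution. Binary entropy is maximized at p=0.5 and falls off symmetrically toward 0 or 1. The 45% forecast is closer to 50%, so it is more uncertain. H(19%) ≈ 0.701 bits, H(45%) ≈ 0.993 bits.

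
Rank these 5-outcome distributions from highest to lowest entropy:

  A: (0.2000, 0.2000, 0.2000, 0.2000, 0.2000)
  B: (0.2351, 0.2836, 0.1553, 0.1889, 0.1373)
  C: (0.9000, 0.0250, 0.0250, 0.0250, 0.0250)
A > B > C

Key insight: Entropy is maximized by uniform distributions and minimized by concentrated distributions.

- Uniform distributions have maximum entropy log₂(5) = 2.3219 bits
- The more "peaked" or concentrated a distribution, the lower its entropy

Entropies:
  H(A) = 2.3219 bits
  H(B) = 2.2712 bits
  H(C) = 0.6690 bits

Ranking: A > B > C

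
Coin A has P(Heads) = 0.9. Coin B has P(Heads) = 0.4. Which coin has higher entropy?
B

For binary distributions, entropy is maximized at p=0.5 and decreases as p moves toward 0 or 1.

H(A) = H(0.9) = 0.4690 bits
H(B) = H(0.4) = 0.9710 bits

Distribution B (p=0.4) is closer to uniform (p=0.5), so it has higher entropy.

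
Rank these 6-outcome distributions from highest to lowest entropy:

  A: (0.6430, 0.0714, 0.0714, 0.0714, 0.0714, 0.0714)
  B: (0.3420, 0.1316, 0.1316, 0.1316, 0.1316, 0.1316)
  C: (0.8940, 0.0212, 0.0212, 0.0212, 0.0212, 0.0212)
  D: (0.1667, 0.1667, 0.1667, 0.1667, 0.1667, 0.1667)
D > B > A > C

Key insight: Entropy is maximized by uniform distributions and minimized by concentrated distributions.

Entropies:
  H(A) = 1.7691 bits
  H(B) = 2.4545 bits
  H(C) = 0.7339 bits
  H(D) = 2.5850 bits

Ranking: D > B > A > C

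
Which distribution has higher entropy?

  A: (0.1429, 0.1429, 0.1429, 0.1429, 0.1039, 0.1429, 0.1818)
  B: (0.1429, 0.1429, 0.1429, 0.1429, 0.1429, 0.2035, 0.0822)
A

Both distributions are close to uniform, making this a harder comparison.

H(A) = 2.7918 bits
H(B) = 2.7690 bits

The distribution closer to uniform has higher entropy.
Answer: A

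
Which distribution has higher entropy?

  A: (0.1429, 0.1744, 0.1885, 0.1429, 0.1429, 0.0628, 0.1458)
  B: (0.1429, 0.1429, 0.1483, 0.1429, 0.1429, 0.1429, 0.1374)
B

Both distributions are close to uniform, making this a harder comparison.

H(A) = 2.7520 bits
H(B) = 2.8071 bits

The distribution closer to uniform has higher entropy.
Answer: B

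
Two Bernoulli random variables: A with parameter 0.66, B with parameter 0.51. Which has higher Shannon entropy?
B

For binary distributions, entropy is maximized at p=0.5 and decreases as p moves toward 0 or 1.

H(A) = H(0.66) = 0.9248 bits
H(B) = H(0.51) = 0.9997 bits

Distribution B (p=0.51) is closer to uniform (p=0.5), so it has higher entropy.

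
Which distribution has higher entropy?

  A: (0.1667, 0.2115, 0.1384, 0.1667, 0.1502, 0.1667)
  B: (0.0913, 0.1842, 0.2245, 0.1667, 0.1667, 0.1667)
A

Both distributions are close to uniform, making this a harder comparison.

H(A) = 2.5721 bits
H(B) = 2.5412 bits

The distribution closer to uniform has higher entropy.
Answer: A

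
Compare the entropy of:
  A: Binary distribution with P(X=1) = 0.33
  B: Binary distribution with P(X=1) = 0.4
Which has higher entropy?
B

For binary distributions, entropy is maximized at p=0.5 and decreases as p moves toward 0 or 1.

H(A) = H(0.33) = 0.9149 bits
H(B) = H(0.4) = 0.9710 bits

Distribution B (p=0.4) is closer to uniform (p=0.5), so it has higher entropy.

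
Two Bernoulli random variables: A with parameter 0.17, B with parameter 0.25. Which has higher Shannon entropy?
B

For binary distributions, entropy is maximized at p=0.5 and decreases as p moves toward 0 or 1.

H(A) = H(0.17) = 0.6577 bits
H(B) = H(0.25) = 0.8113 bits

Distribution B (p=0.25) is closer to uniform (p=0.5), so it has higher entropy.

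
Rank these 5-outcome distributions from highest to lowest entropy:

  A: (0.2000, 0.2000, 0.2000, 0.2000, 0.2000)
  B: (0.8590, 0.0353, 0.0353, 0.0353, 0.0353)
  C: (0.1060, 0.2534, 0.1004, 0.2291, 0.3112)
A > C > B

Key insight: Entropy is maximized by uniform distributions and minimized by concentrated distributions.

- Uniform distributions have maximum entropy log₂(5) = 2.3219 bits
- The more "peaked" or concentrated a distribution, the lower its entropy

Entropies:
  H(A) = 2.3219 bits
  H(B) = 0.8689 bits
  H(C) = 2.1891 bits

Ranking: A > C > B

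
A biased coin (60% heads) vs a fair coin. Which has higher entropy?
Fair coin

The fair coin is uniform (p=0.5), maximizing binary entropy at 1 bit. The biased coin has H(0.60) ≈ 0.971 bits — its outcome is more predictable, so its entropy is lower.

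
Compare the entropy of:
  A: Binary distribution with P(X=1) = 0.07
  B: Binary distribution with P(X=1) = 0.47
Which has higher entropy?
B

For binary distributions, entropy is maximized at p=0.5 and decreases as p moves toward 0 or 1.

H(A) = H(0.07) = 0.3659 bits
H(B) = H(0.47) = 0.9974 bits

Distribution B (p=0.47) is closer to uniform (p=0.5), so it has higher entropy.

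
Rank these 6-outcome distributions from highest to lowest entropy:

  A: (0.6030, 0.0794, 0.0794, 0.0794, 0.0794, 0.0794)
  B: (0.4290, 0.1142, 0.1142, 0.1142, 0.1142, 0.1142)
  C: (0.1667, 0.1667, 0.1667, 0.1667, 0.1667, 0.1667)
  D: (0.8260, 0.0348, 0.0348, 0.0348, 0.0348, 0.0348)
C > B > A > D

Key insight: Entropy is maximized by uniform distributions and minimized by concentrated distributions.

Entropies:
  H(A) = 1.8910 bits
  H(B) = 2.3112 bits
  H(C) = 2.5850 bits
  H(D) = 1.0708 bits

Ranking: C > B > A > D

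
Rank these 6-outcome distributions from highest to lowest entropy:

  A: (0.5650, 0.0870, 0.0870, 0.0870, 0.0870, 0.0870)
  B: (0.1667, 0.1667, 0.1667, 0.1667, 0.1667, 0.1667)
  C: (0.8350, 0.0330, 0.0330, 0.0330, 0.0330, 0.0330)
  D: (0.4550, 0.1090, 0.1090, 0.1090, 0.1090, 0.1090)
B > D > A > C

Key insight: Entropy is maximized by uniform distributions and minimized by concentrated distributions.

Entropies:
  H(A) = 1.9978 bits
  H(B) = 2.5850 bits
  H(C) = 1.0293 bits
  H(D) = 2.2596 bits

Ranking: B > D > A > C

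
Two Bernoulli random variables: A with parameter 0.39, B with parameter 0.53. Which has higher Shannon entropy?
B

For binary distributions, entropy is maximized at p=0.5 and decreases as p moves toward 0 or 1.

H(A) = H(0.39) = 0.9648 bits
H(B) = H(0.53) = 0.9974 bits

Distribution B (p=0.53) is closer to uniform (p=0.5), so it has higher entropy.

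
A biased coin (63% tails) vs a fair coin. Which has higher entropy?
Fair coin

The fair coin is uniform (p=0.5), maximizing binary entropy at 1 bit. The biased coin has H(0.63) ≈ 0.951 bits — its outcome is more predictable, so its entropy is lower.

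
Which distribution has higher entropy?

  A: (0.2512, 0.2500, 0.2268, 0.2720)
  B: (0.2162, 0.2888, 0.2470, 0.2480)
A

Both distributions are close to uniform, making this a harder comparison.

H(A) = 1.9970 bits
H(B) = 1.9924 bits

The distribution closer to uniform has higher entropy.
Answer: A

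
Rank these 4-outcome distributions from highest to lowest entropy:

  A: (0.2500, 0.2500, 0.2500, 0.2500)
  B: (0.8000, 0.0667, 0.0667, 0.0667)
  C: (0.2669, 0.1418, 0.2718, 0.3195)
A > C > B

Key insight: Entropy is maximized by uniform distributions and minimized by concentrated distributions.

- Uniform distributions have maximum entropy log₂(4) = 2.0000 bits
- The more "peaked" or concentrated a distribution, the lower its entropy

Entropies:
  H(A) = 2.0000 bits
  H(B) = 1.0389 bits
  H(C) = 1.9449 bits

Ranking: A > C > B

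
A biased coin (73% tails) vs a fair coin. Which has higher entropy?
Fair coin

The fair coin is uniform (p=0.5), maximizing binary entropy at 1 bit. The biased coin has H(0.73) ≈ 0.841 bits — its outcome is more predictable, so its entropy is lower.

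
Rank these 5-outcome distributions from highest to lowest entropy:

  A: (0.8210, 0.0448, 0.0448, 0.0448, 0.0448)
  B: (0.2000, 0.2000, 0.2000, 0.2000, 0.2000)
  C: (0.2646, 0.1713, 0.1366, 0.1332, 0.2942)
B > C > A

Key insight: Entropy is maximized by uniform distributions and minimized by concentrated distributions.

- Uniform distributions have maximum entropy log₂(5) = 2.3219 bits
- The more "peaked" or concentrated a distribution, the lower its entropy

Entropies:
  H(A) = 1.0359 bits
  H(B) = 2.3219 bits
  H(C) = 2.2427 bits

Ranking: B > C > A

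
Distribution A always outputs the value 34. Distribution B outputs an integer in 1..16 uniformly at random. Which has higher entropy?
B

A is deterministic, so H(A) = 0. B is uniform over 16 outcomes, so H(B) = log₂(16) = 4.000 bits. Any distribution with genuine randomness has higher entropy than a deterministic one.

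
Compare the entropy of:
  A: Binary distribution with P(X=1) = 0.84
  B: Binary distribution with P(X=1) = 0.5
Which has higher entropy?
B

For binary distributions, entropy is maximized at p=0.5 and decreases as p moves toward 0 or 1.

H(A) = H(0.84) = 0.6343 bits
H(B) = H(0.5) = 1.0000 bits

Distribution B (p=0.5) is closer to uniform (p=0.5), so it has higher entropy.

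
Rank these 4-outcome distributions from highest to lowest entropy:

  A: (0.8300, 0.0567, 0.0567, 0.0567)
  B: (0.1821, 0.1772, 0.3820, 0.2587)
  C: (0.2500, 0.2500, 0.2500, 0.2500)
C > B > A

Key insight: Entropy is maximized by uniform distributions and minimized by concentrated distributions.

- Uniform distributions have maximum entropy log₂(4) = 2.0000 bits
- The more "peaked" or concentrated a distribution, the lower its entropy

Entropies:
  H(A) = 0.9271 bits
  H(B) = 1.9248 bits
  H(C) = 2.0000 bits

Ranking: C > B > A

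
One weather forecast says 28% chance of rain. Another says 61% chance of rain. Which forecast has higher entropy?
61% forecast

Treat each forecast as a Bernoulli distribution. Binary entropy is maximized at p=0.5 and falls off symmetrically toward 0 or 1. The 61% forecast is closer to 50%, so it is more uncertain. H(28%) ≈ 0.855 bits, H(61%) ≈ 0.965 bits.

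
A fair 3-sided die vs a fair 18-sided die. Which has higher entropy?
18-sided die

Both are uniform distributions; for uniform over n outcomes, H = log₂(n). H(3-sided) = log₂(3) = 1.585 bits and H(18-sided) = log₂(18) = 4.170 bits. More outcomes in a uniform distribution means higher entropy.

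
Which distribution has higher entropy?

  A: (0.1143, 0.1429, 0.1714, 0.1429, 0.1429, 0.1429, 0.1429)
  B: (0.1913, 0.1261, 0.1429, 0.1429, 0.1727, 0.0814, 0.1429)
A

Both distributions are close to uniform, making this a harder comparison.

H(A) = 2.7991 bits
H(B) = 2.7683 bits

The distribution closer to uniform has higher entropy.
Answer: A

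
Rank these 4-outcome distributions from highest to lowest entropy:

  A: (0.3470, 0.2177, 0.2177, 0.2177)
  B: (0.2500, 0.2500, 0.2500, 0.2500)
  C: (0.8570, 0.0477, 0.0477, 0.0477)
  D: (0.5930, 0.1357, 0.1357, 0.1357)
B > A > D > C

Key insight: Entropy is maximized by uniform distributions and minimized by concentrated distributions.

Entropies:
  H(A) = 1.9663 bits
  H(B) = 2.0000 bits
  H(C) = 0.8187 bits
  H(D) = 1.6200 bits

Ranking: B > A > D > C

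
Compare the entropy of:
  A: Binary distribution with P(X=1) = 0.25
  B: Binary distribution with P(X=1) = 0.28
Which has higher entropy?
B

For binary distributions, entropy is maximized at p=0.5 and decreases as p moves toward 0 or 1.

H(A) = H(0.25) = 0.8113 bits
H(B) = H(0.28) = 0.8555 bits

Distribution B (p=0.28) is closer to uniform (p=0.5), so it has higher entropy.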